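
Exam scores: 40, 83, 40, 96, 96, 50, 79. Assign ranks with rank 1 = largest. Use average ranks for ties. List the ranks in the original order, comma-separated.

6.5, 3, 6.5, 1.5, 1.5, 5, 4

Sorted (descending): 96, 96, 83, 79, 50, 40, 40
The 2 values of 96 occupy positions 1–2 → average rank (1+2)/2 = 1.5.
The 2 values of 40 occupy positions 6–7 → average rank (6+7)/2 = 6.5.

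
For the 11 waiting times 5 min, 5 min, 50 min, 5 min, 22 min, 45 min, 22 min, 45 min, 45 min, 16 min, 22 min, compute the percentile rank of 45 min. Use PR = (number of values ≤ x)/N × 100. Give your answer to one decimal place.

N = 11.
Strictly below 45: 7. Equal to 45: 3.
PR = 10/11 × 100 = 90.9

90.9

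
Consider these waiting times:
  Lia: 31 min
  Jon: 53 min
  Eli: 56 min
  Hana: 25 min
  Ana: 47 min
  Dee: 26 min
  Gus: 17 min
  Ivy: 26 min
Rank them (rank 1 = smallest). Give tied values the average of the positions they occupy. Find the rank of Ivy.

Sorted (ascending): 17, 25, 26, 26, 31, 47, 53, 56
The 2 values of 26 occupy positions 3–4 → average rank (3+4)/2 = 3.5.
Ivy has value 26 min → rank 3.5.

3.5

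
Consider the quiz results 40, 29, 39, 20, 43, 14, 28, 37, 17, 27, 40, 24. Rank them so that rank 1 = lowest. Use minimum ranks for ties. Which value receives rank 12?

Sorted (ascending): 14, 17, 20, 24, 27, 28, 29, 37, 39, 40, 40, 43
The 2 values of 40 occupy positions 10–11 → each gets rank 10.
Rank 12 → value 43.

43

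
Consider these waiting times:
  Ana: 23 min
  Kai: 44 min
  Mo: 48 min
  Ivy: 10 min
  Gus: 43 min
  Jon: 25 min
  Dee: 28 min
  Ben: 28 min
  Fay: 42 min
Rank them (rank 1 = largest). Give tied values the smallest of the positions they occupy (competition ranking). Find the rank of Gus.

Sorted (descending): 48, 44, 43, 42, 28, 28, 25, 23, 10
The 2 values of 28 occupy positions 5–6 → each gets rank 5.
Gus has value 43 min → rank 3.

3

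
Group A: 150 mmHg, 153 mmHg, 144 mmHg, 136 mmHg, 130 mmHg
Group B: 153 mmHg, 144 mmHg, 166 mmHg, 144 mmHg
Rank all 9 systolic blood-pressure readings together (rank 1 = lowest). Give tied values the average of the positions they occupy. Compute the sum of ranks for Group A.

20.5

Sorted (ascending): 130, 136, 144, 144, 144, 150, 153, 153, 166
The 3 values of 144 occupy positions 3–5 → average rank 4.
The 2 values of 153 occupy positions 7–8 → average rank (7+8)/2 = 7.5.
Group A values → pooled ranks: 150→6, 153→7.5, 144→4, 136→2, 130→1
Rank sum = 6 + 7.5 + 4 + 2 + 1 = 20.5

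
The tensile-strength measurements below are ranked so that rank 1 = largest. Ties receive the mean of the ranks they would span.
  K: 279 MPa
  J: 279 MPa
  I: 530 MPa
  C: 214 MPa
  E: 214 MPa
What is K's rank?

Sorted (descending): 530, 279, 279, 214, 214
The 2 values of 279 occupy positions 2–3 → average rank (2+3)/2 = 2.5.
The 2 values of 214 occupy positions 4–5 → average rank (4+5)/2 = 4.5.
K has value 279 MPa → rank 2.5.

2.5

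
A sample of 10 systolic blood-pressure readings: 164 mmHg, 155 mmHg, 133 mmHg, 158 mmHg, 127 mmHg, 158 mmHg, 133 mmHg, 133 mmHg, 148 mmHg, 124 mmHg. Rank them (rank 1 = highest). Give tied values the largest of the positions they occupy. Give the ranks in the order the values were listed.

1, 4, 8, 3, 9, 3, 8, 8, 5, 10

Sorted (descending): 164, 158, 158, 155, 148, 133, 133, 133, 127, 124
The 2 values of 158 occupy positions 2–3 → each gets rank 3.
The 3 values of 133 occupy positions 6–8 → each gets rank 8.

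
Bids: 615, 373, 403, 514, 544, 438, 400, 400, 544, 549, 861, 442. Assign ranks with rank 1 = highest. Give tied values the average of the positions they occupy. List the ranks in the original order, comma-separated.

Sorted (descending): 861, 615, 549, 544, 544, 514, 442, 438, 403, 400, 400, 373
The 2 values of 544 occupy positions 4–5 → average rank (4+5)/2 = 4.5.
The 2 values of 400 occupy positions 10–11 → average rank (10+11)/2 = 10.5.

2, 12, 9, 6, 4.5, 8, 10.5, 10.5, 4.5, 3, 1, 7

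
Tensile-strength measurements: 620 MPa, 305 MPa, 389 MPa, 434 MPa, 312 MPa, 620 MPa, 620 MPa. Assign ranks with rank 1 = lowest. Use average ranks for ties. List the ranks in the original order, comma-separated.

6, 1, 3, 4, 2, 6, 6

Sorted (ascending): 305, 312, 389, 434, 620, 620, 620
The 3 values of 620 occupy positions 5–7 → average rank 6.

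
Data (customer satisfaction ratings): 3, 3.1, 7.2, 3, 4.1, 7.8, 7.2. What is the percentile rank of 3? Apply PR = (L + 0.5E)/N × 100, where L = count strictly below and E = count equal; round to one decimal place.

N = 7.
Strictly below 3: 0. Equal to 3: 2.
PR = (0 + 0.5·2)/7 × 100 = 14.3

14.3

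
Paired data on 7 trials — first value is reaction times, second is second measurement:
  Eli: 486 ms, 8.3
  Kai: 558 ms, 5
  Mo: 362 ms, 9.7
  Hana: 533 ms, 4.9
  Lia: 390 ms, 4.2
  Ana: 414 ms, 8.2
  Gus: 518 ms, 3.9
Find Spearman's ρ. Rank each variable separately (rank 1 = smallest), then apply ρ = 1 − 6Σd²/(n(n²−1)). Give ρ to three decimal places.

-0.393

Ranks of variable 1: 4, 7, 1, 6, 2, 3, 5
Ranks of variable 2: 6, 4, 7, 3, 2, 5, 1
d = r₁ − r₂: -2, 3, -6, 3, 0, -2, 4
d²: 4, 9, 36, 9, 0, 4, 16; Σd² = 78
ρ = 1 − 6·78/(7·48) = 1 − 468/336 = -0.393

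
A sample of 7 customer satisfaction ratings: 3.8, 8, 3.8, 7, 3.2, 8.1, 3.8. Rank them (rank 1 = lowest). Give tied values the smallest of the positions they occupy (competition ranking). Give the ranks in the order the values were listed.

2, 6, 2, 5, 1, 7, 2

Sorted (ascending): 3.2, 3.8, 3.8, 3.8, 7, 8, 8.1
The 3 values of 3.8 occupy positions 2–4 → each gets rank 2.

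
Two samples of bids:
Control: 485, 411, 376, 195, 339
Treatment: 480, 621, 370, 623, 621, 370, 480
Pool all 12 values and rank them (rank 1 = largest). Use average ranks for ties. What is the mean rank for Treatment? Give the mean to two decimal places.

Sorted (descending): 623, 621, 621, 485, 480, 480, 411, 376, 370, 370, 339, 195
The 2 values of 621 occupy positions 2–3 → average rank (2+3)/2 = 2.5.
The 2 values of 480 occupy positions 5–6 → average rank (5+6)/2 = 5.5.
The 2 values of 370 occupy positions 9–10 → average rank (9+10)/2 = 9.5.
Treatment values → pooled ranks: 480→5.5, 621→2.5, 370→9.5, 623→1, 621→2.5, 370→9.5, 480→5.5
Mean rank = (5.5 + 2.5 + 9.5 + 1 + 2.5 + 9.5 + 5.5) / 7 = 5.14

5.14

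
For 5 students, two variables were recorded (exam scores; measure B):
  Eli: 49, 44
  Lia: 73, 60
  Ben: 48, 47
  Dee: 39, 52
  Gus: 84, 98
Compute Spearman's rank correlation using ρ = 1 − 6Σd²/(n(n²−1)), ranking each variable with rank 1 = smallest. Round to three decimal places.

Ranks of variable 1: 3, 4, 2, 1, 5
Ranks of variable 2: 1, 4, 2, 3, 5
d = r₁ − r₂: 2, 0, 0, -2, 0
d²: 4, 0, 0, 4, 0; Σd² = 8
ρ = 1 − 6·8/(5·24) = 1 − 48/120 = 0.600

0.600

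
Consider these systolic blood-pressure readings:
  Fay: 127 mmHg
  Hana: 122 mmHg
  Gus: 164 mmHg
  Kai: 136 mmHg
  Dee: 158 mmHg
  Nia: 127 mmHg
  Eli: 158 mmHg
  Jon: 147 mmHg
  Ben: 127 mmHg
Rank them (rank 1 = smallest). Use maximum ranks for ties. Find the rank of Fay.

4

Sorted (ascending): 122, 127, 127, 127, 136, 147, 158, 158, 164
The 3 values of 127 occupy positions 2–4 → each gets rank 4.
The 2 values of 158 occupy positions 7–8 → each gets rank 8.
Fay has value 127 mmHg → rank 4.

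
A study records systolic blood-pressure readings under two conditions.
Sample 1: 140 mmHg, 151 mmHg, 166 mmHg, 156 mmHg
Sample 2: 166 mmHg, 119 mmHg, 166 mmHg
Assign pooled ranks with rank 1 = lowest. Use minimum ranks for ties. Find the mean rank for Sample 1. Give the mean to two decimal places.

Sorted (ascending): 119, 140, 151, 156, 166, 166, 166
The 3 values of 166 occupy positions 5–7 → each gets rank 5.
Sample 1 values → pooled ranks: 140→2, 151→3, 166→5, 156→4
Mean rank = (2 + 3 + 5 + 4) / 4 = 3.50

3.50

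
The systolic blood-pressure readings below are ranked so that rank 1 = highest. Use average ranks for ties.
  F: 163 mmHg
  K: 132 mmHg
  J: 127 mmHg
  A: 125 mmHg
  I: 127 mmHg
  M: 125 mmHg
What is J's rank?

3.5

Sorted (descending): 163, 132, 127, 127, 125, 125
The 2 values of 127 occupy positions 3–4 → average rank (3+4)/2 = 3.5.
The 2 values of 125 occupy positions 5–6 → average rank (5+6)/2 = 5.5.
J has value 127 mmHg → rank 3.5.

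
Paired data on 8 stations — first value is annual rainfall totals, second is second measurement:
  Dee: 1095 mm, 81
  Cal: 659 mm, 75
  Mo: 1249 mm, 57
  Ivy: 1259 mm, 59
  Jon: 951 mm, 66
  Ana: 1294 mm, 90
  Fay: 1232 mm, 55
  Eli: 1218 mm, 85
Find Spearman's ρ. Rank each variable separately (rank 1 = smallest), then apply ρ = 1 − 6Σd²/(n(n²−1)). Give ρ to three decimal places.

Ranks of variable 1: 3, 1, 6, 7, 2, 8, 5, 4
Ranks of variable 2: 6, 5, 2, 3, 4, 8, 1, 7
d = r₁ − r₂: -3, -4, 4, 4, -2, 0, 4, -3
d²: 9, 16, 16, 16, 4, 0, 16, 9; Σd² = 86
ρ = 1 − 6·86/(8·63) = 1 − 516/504 = -0.024

-0.024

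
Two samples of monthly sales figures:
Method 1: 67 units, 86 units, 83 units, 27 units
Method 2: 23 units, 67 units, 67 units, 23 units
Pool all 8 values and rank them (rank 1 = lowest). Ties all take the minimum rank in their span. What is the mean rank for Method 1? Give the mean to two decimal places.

Sorted (ascending): 23, 23, 27, 67, 67, 67, 83, 86
The 2 values of 23 occupy positions 1–2 → each gets rank 1.
The 3 values of 67 occupy positions 4–6 → each gets rank 4.
Method 1 values → pooled ranks: 67→4, 86→8, 83→7, 27→3
Mean rank = (4 + 8 + 7 + 3) / 4 = 5.50

5.50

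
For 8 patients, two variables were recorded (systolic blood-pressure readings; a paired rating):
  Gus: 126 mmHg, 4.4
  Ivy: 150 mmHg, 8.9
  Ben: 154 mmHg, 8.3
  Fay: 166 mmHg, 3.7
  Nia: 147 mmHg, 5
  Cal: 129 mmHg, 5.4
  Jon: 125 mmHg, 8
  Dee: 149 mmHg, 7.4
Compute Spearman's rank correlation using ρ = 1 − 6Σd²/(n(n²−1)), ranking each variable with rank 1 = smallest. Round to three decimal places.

Ranks of variable 1: 2, 6, 7, 8, 4, 3, 1, 5
Ranks of variable 2: 2, 8, 7, 1, 3, 4, 6, 5
d = r₁ − r₂: 0, -2, 0, 7, 1, -1, -5, 0
d²: 0, 4, 0, 49, 1, 1, 25, 0; Σd² = 80
ρ = 1 − 6·80/(8·63) = 1 − 480/504 = 0.048

0.048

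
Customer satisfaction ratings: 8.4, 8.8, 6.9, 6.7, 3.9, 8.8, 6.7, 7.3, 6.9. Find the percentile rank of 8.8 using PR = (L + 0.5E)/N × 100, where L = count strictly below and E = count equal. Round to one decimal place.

N = 9.
Strictly below 8.8: 7. Equal to 8.8: 2.
PR = (7 + 0.5·2)/9 × 100 = 88.9

88.9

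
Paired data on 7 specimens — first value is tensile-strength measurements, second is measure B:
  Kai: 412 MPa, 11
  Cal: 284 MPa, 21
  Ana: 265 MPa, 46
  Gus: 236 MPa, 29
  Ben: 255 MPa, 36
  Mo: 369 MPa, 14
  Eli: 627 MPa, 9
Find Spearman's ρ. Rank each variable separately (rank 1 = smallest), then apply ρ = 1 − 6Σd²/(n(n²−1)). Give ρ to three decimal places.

-0.857

Ranks of variable 1: 6, 4, 3, 1, 2, 5, 7
Ranks of variable 2: 2, 4, 7, 5, 6, 3, 1
d = r₁ − r₂: 4, 0, -4, -4, -4, 2, 6
d²: 16, 0, 16, 16, 16, 4, 36; Σd² = 104
ρ = 1 − 6·104/(7·48) = 1 − 624/336 = -0.857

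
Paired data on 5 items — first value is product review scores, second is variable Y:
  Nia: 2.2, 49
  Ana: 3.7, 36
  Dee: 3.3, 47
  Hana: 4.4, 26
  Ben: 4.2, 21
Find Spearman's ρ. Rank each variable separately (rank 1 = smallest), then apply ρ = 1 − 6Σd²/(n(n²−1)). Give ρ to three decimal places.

Ranks of variable 1: 1, 3, 2, 5, 4
Ranks of variable 2: 5, 3, 4, 2, 1
d = r₁ − r₂: -4, 0, -2, 3, 3
d²: 16, 0, 4, 9, 9; Σd² = 38
ρ = 1 − 6·38/(5·24) = 1 − 228/120 = -0.900

-0.900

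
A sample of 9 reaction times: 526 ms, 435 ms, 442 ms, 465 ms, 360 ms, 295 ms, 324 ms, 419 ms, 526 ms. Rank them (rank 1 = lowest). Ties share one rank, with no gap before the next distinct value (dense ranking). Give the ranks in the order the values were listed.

Sorted (ascending): 295, 324, 360, 419, 435, 442, 465, 526, 526
The 2 values of 526 share dense rank 8.
Remaining distinct values take the next consecutive integers.

8, 5, 6, 7, 3, 1, 2, 4, 8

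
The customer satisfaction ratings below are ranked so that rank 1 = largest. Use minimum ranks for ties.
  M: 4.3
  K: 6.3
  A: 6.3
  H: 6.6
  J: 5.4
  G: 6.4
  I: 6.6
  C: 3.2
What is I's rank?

Sorted (descending): 6.6, 6.6, 6.4, 6.3, 6.3, 5.4, 4.3, 3.2
The 2 values of 6.6 occupy positions 1–2 → each gets rank 1.
The 2 values of 6.3 occupy positions 4–5 → each gets rank 4.
I has value 6.6 → rank 1.

1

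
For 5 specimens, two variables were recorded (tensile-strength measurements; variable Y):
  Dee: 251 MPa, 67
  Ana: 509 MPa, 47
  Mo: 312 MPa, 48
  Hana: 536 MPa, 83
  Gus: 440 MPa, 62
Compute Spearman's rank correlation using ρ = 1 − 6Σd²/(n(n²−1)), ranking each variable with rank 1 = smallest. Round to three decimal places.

Ranks of variable 1: 1, 4, 2, 5, 3
Ranks of variable 2: 4, 1, 2, 5, 3
d = r₁ − r₂: -3, 3, 0, 0, 0
d²: 9, 9, 0, 0, 0; Σd² = 18
ρ = 1 − 6·18/(5·24) = 1 − 108/120 = 0.100

0.100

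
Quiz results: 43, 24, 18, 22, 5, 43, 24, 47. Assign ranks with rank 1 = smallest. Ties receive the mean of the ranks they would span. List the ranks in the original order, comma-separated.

Sorted (ascending): 5, 18, 22, 24, 24, 43, 43, 47
The 2 values of 24 occupy positions 4–5 → average rank (4+5)/2 = 4.5.
The 2 values of 43 occupy positions 6–7 → average rank (6+7)/2 = 6.5.

6.5, 4.5, 2, 3, 1, 6.5, 4.5, 8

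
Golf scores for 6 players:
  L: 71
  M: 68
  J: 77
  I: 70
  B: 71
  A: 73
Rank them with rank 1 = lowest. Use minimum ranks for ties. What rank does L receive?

Sorted (ascending): 68, 70, 71, 71, 73, 77
The 2 values of 71 occupy positions 3–4 → each gets rank 3.
L has value 71 → rank 3.

3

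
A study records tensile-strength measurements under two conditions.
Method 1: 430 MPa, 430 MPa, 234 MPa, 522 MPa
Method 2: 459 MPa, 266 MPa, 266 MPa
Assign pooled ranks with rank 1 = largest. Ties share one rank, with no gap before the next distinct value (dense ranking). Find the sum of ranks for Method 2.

Sorted (descending): 522, 459, 430, 430, 266, 266, 234
The 2 values of 430 share dense rank 3.
The 2 values of 266 share dense rank 4.
Remaining distinct values take the next consecutive integers.
Method 2 values → pooled ranks: 459→2, 266→4, 266→4
Rank sum = 2 + 4 + 4 = 10

10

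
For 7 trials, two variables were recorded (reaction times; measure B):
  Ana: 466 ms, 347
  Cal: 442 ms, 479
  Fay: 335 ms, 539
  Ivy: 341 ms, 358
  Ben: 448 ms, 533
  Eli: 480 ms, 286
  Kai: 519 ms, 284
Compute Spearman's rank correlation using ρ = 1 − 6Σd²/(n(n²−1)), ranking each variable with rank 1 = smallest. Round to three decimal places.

-0.857

Ranks of variable 1: 5, 3, 1, 2, 4, 6, 7
Ranks of variable 2: 3, 5, 7, 4, 6, 2, 1
d = r₁ − r₂: 2, -2, -6, -2, -2, 4, 6
d²: 4, 4, 36, 4, 4, 16, 36; Σd² = 104
ρ = 1 − 6·104/(7·48) = 1 − 624/336 = -0.857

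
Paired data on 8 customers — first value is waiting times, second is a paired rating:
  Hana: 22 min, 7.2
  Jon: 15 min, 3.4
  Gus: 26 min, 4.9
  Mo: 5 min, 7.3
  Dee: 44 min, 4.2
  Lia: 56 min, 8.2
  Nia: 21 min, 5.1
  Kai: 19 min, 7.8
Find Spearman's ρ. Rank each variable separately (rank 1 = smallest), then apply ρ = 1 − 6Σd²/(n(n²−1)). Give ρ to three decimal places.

Ranks of variable 1: 5, 2, 6, 1, 7, 8, 4, 3
Ranks of variable 2: 5, 1, 3, 6, 2, 8, 4, 7
d = r₁ − r₂: 0, 1, 3, -5, 5, 0, 0, -4
d²: 0, 1, 9, 25, 25, 0, 0, 16; Σd² = 76
ρ = 1 − 6·76/(8·63) = 1 − 456/504 = 0.095

0.095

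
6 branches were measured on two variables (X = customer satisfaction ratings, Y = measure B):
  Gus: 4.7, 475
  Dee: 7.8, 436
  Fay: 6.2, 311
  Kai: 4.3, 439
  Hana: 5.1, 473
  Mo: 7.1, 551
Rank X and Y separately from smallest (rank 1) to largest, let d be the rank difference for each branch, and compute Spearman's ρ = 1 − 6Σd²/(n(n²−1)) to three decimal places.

Ranks of variable 1: 2, 6, 4, 1, 3, 5
Ranks of variable 2: 5, 2, 1, 3, 4, 6
d = r₁ − r₂: -3, 4, 3, -2, -1, -1
d²: 9, 16, 9, 4, 1, 1; Σd² = 40
ρ = 1 − 6·40/(6·35) = 1 − 240/210 = -0.143

-0.143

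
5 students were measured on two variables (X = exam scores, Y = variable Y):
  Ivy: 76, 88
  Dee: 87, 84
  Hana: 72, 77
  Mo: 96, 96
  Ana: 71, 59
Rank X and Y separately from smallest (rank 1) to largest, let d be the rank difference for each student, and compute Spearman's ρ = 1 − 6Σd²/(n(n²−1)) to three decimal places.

Ranks of variable 1: 3, 4, 2, 5, 1
Ranks of variable 2: 4, 3, 2, 5, 1
d = r₁ − r₂: -1, 1, 0, 0, 0
d²: 1, 1, 0, 0, 0; Σd² = 2
ρ = 1 − 6·2/(5·24) = 1 − 12/120 = 0.900

0.900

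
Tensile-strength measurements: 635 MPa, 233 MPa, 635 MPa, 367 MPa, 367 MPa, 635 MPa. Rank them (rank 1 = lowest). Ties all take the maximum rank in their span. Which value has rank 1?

233

Sorted (ascending): 233, 367, 367, 635, 635, 635
The 2 values of 367 occupy positions 2–3 → each gets rank 3.
The 3 values of 635 occupy positions 4–6 → each gets rank 6.
Rank 1 → value 233.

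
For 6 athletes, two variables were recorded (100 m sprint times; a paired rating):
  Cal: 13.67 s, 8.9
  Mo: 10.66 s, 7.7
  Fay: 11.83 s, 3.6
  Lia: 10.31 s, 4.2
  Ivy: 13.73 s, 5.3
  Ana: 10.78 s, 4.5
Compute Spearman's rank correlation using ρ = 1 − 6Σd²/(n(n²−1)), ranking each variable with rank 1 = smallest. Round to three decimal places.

0.314

Ranks of variable 1: 5, 2, 4, 1, 6, 3
Ranks of variable 2: 6, 5, 1, 2, 4, 3
d = r₁ − r₂: -1, -3, 3, -1, 2, 0
d²: 1, 9, 9, 1, 4, 0; Σd² = 24
ρ = 1 − 6·24/(6·35) = 1 − 144/210 = 0.314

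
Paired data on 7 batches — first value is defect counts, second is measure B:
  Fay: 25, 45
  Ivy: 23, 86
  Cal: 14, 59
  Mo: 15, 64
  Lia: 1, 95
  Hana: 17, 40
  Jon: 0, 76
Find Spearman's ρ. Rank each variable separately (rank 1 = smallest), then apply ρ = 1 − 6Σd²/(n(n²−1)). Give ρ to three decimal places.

Ranks of variable 1: 7, 6, 3, 4, 2, 5, 1
Ranks of variable 2: 2, 6, 3, 4, 7, 1, 5
d = r₁ − r₂: 5, 0, 0, 0, -5, 4, -4
d²: 25, 0, 0, 0, 25, 16, 16; Σd² = 82
ρ = 1 − 6·82/(7·48) = 1 − 492/336 = -0.464

-0.464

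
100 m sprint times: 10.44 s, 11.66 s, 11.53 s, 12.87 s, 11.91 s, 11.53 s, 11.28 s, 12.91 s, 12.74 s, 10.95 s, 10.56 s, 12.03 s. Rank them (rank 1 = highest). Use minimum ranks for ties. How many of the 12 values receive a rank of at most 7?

Sorted (descending): 12.91, 12.87, 12.74, 12.03, 11.91, 11.66, 11.53, 11.53, 11.28, 10.95, 10.56, 10.44
The 2 values of 11.53 occupy positions 7–8 → each gets rank 7.
Ranks ≤ 7: {1, 2, 3, 4, 5, 6, 7, 7} → 8 values.

8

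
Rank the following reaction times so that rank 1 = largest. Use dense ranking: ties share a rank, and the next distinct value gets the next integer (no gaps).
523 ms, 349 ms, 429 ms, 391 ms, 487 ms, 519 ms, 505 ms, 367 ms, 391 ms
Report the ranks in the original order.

Sorted (descending): 523, 519, 505, 487, 429, 391, 391, 367, 349
The 2 values of 391 share dense rank 6.
Remaining distinct values take the next consecutive integers.

1, 8, 5, 6, 4, 2, 3, 7, 6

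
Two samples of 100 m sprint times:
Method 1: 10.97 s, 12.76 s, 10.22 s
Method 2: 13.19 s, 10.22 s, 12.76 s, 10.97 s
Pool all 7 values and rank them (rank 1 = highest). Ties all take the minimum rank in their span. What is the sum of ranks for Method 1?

12

Sorted (descending): 13.19, 12.76, 12.76, 10.97, 10.97, 10.22, 10.22
The 2 values of 12.76 occupy positions 2–3 → each gets rank 2.
The 2 values of 10.97 occupy positions 4–5 → each gets rank 4.
The 2 values of 10.22 occupy positions 6–7 → each gets rank 6.
Method 1 values → pooled ranks: 10.97→4, 12.76→2, 10.22→6
Rank sum = 4 + 2 + 6 = 12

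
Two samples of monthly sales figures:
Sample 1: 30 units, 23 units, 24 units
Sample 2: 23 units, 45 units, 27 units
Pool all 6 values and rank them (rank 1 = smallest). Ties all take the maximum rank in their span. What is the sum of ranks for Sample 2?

12

Sorted (ascending): 23, 23, 24, 27, 30, 45
The 2 values of 23 occupy positions 1–2 → each gets rank 2.
Sample 2 values → pooled ranks: 23→2, 45→6, 27→4
Rank sum = 2 + 6 + 4 = 12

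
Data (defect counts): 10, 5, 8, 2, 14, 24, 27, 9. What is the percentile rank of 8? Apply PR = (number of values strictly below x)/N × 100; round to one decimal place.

N = 8.
Strictly below 8: 2. Equal to 8: 1.
PR = 2/8 × 100 = 25.0

25.0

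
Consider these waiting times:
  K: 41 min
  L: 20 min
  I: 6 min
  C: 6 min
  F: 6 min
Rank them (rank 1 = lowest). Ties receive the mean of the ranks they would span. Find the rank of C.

Sorted (ascending): 6, 6, 6, 20, 41
The 3 values of 6 occupy positions 1–3 → average rank 2.
C has value 6 min → rank 2.

2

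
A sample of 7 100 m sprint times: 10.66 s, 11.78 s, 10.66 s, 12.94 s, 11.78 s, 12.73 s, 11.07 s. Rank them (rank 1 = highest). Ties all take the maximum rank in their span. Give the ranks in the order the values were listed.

Sorted (descending): 12.94, 12.73, 11.78, 11.78, 11.07, 10.66, 10.66
The 2 values of 11.78 occupy positions 3–4 → each gets rank 4.
The 2 values of 10.66 occupy positions 6–7 → each gets rank 7.

7, 4, 7, 1, 4, 2, 5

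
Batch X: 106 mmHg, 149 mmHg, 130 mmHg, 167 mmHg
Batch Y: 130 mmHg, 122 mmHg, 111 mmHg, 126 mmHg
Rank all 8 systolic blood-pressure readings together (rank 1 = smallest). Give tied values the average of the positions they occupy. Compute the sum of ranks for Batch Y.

Sorted (ascending): 106, 111, 122, 126, 130, 130, 149, 167
The 2 values of 130 occupy positions 5–6 → average rank (5+6)/2 = 5.5.
Batch Y values → pooled ranks: 130→5.5, 122→3, 111→2, 126→4
Rank sum = 5.5 + 3 + 2 + 4 = 14.5

14.5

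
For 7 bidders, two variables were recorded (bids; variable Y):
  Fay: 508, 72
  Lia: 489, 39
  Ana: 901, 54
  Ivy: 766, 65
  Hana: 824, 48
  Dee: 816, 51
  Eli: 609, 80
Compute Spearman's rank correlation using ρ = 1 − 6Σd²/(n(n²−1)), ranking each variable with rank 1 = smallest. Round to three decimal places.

-0.107

Ranks of variable 1: 2, 1, 7, 4, 6, 5, 3
Ranks of variable 2: 6, 1, 4, 5, 2, 3, 7
d = r₁ − r₂: -4, 0, 3, -1, 4, 2, -4
d²: 16, 0, 9, 1, 16, 4, 16; Σd² = 62
ρ = 1 − 6·62/(7·48) = 1 − 372/336 = -0.107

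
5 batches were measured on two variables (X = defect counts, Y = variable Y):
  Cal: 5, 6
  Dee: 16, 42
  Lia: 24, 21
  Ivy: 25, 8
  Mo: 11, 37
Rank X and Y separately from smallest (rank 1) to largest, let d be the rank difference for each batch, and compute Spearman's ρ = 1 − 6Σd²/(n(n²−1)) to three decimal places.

Ranks of variable 1: 1, 3, 4, 5, 2
Ranks of variable 2: 1, 5, 3, 2, 4
d = r₁ − r₂: 0, -2, 1, 3, -2
d²: 0, 4, 1, 9, 4; Σd² = 18
ρ = 1 − 6·18/(5·24) = 1 − 108/120 = 0.100

0.100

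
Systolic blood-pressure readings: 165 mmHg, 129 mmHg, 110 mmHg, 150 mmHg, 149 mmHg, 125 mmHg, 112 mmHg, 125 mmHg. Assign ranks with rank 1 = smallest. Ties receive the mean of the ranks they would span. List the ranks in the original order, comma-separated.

Sorted (ascending): 110, 112, 125, 125, 129, 149, 150, 165
The 2 values of 125 occupy positions 3–4 → average rank (3+4)/2 = 3.5.

8, 5, 1, 7, 6, 3.5, 2, 3.5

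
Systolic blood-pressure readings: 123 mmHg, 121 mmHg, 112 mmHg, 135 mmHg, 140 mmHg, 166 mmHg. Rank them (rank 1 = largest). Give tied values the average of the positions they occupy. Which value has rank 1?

166

Sorted (descending): 166, 140, 135, 123, 121, 112
No ties — each value takes its position as its rank.
Rank 1 → value 166.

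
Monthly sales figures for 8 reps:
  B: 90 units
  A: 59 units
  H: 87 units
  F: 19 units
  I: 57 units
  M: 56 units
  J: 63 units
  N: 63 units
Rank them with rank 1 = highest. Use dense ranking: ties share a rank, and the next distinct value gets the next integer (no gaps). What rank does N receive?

Sorted (descending): 90, 87, 63, 63, 59, 57, 56, 19
The 2 values of 63 share dense rank 3.
Remaining distinct values take the next consecutive integers.
N has value 63 units → rank 3.

3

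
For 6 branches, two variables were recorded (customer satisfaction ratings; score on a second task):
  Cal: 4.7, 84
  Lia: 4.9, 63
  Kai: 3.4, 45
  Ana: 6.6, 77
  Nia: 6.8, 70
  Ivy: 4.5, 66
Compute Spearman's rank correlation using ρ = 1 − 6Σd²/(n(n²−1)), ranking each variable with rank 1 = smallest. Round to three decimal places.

Ranks of variable 1: 3, 4, 1, 5, 6, 2
Ranks of variable 2: 6, 2, 1, 5, 4, 3
d = r₁ − r₂: -3, 2, 0, 0, 2, -1
d²: 9, 4, 0, 0, 4, 1; Σd² = 18
ρ = 1 − 6·18/(6·35) = 1 − 108/210 = 0.486

0.486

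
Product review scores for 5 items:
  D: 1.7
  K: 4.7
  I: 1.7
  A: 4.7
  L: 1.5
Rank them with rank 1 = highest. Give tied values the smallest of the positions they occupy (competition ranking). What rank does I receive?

Sorted (descending): 4.7, 4.7, 1.7, 1.7, 1.5
The 2 values of 4.7 occupy positions 1–2 → each gets rank 1.
The 2 values of 1.7 occupy positions 3–4 → each gets rank 3.
I has value 1.7 → rank 3.

3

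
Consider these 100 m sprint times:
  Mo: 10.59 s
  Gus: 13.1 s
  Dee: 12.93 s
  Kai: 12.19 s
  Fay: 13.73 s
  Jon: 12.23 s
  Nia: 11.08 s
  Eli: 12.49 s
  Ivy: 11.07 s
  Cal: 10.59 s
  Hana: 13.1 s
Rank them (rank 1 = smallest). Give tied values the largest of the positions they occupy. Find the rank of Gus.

10

Sorted (ascending): 10.59, 10.59, 11.07, 11.08, 12.19, 12.23, 12.49, 12.93, 13.1, 13.1, 13.73
The 2 values of 10.59 occupy positions 1–2 → each gets rank 2.
The 2 values of 13.1 occupy positions 9–10 → each gets rank 10.
Gus has value 13.1 s → rank 10.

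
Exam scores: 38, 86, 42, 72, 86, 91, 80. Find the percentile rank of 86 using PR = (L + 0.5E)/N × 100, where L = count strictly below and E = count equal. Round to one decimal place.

N = 7.
Strictly below 86: 4. Equal to 86: 2.
PR = (4 + 0.5·2)/7 × 100 = 71.4

71.4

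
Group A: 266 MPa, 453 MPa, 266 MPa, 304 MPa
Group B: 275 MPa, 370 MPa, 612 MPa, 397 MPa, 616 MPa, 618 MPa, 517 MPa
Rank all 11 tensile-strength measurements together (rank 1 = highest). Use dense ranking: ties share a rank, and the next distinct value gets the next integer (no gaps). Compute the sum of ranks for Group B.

Sorted (descending): 618, 616, 612, 517, 453, 397, 370, 304, 275, 266, 266
The 2 values of 266 share dense rank 10.
Remaining distinct values take the next consecutive integers.
Group B values → pooled ranks: 275→9, 370→7, 612→3, 397→6, 616→2, 618→1, 517→4
Rank sum = 9 + 7 + 3 + 6 + 2 + 1 + 4 = 32

32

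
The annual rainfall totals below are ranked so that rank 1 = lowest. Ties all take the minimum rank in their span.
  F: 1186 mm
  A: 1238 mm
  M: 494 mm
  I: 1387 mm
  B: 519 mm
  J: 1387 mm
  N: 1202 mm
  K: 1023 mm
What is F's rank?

Sorted (ascending): 494, 519, 1023, 1186, 1202, 1238, 1387, 1387
The 2 values of 1387 occupy positions 7–8 → each gets rank 7.
F has value 1186 mm → rank 4.

4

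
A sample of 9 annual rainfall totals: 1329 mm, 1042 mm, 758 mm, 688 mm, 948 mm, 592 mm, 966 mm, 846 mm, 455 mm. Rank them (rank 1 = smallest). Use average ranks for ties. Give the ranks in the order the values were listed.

9, 8, 4, 3, 6, 2, 7, 5, 1

Sorted (ascending): 455, 592, 688, 758, 846, 948, 966, 1042, 1329
No ties — each value takes its position as its rank.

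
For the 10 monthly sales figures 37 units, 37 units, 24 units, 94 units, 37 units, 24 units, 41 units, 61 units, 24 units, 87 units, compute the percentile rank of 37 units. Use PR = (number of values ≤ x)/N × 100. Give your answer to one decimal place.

60.0

N = 10.
Strictly below 37: 3. Equal to 37: 3.
PR = 6/10 × 100 = 60.0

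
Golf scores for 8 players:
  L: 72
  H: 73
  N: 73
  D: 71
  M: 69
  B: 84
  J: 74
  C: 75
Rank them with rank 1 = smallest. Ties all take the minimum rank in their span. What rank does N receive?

Sorted (ascending): 69, 71, 72, 73, 73, 74, 75, 84
The 2 values of 73 occupy positions 4–5 → each gets rank 4.
N has value 73 → rank 4.

4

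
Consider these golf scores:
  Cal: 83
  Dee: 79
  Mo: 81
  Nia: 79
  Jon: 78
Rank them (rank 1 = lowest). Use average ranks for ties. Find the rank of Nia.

Sorted (ascending): 78, 79, 79, 81, 83
The 2 values of 79 occupy positions 2–3 → average rank (2+3)/2 = 2.5.
Nia has value 79 → rank 2.5.

2.5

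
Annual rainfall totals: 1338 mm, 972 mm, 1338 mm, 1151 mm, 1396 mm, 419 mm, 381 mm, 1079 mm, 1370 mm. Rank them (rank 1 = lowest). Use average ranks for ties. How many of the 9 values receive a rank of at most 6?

5

Sorted (ascending): 381, 419, 972, 1079, 1151, 1338, 1338, 1370, 1396
The 2 values of 1338 occupy positions 6–7 → average rank (6+7)/2 = 6.5.
Ranks ≤ 6: {1, 2, 3, 4, 5} → 5 values.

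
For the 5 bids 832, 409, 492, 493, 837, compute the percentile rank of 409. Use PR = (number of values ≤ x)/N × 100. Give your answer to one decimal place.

20.0

N = 5.
Strictly below 409: 0. Equal to 409: 1.
PR = 1/5 × 100 = 20.0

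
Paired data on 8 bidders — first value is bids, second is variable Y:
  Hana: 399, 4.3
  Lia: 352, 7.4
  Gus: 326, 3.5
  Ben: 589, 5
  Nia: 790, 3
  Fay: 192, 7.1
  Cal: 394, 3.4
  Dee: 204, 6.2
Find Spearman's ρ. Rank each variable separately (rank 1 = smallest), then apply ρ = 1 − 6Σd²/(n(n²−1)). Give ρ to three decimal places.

Ranks of variable 1: 6, 4, 3, 7, 8, 1, 5, 2
Ranks of variable 2: 4, 8, 3, 5, 1, 7, 2, 6
d = r₁ − r₂: 2, -4, 0, 2, 7, -6, 3, -4
d²: 4, 16, 0, 4, 49, 36, 9, 16; Σd² = 134
ρ = 1 − 6·134/(8·63) = 1 − 804/504 = -0.595

-0.595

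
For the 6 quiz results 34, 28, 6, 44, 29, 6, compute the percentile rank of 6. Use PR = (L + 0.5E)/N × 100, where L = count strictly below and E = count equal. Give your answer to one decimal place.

N = 6.
Strictly below 6: 0. Equal to 6: 2.
PR = (0 + 0.5·2)/6 × 100 = 16.7

16.7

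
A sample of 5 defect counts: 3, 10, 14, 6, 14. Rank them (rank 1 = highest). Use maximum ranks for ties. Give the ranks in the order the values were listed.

Sorted (descending): 14, 14, 10, 6, 3
The 2 values of 14 occupy positions 1–2 → each gets rank 2.

5, 3, 2, 4, 2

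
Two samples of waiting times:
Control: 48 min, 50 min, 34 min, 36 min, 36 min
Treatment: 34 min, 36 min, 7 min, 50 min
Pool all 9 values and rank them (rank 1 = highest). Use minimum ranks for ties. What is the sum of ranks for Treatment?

21

Sorted (descending): 50, 50, 48, 36, 36, 36, 34, 34, 7
The 2 values of 50 occupy positions 1–2 → each gets rank 1.
The 3 values of 36 occupy positions 4–6 → each gets rank 4.
The 2 values of 34 occupy positions 7–8 → each gets rank 7.
Treatment values → pooled ranks: 34→7, 36→4, 7→9, 50→1
Rank sum = 7 + 4 + 9 + 1 = 21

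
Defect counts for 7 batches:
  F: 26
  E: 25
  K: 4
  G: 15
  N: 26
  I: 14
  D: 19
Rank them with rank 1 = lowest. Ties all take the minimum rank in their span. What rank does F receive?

Sorted (ascending): 4, 14, 15, 19, 25, 26, 26
The 2 values of 26 occupy positions 6–7 → each gets rank 6.
F has value 26 → rank 6.

6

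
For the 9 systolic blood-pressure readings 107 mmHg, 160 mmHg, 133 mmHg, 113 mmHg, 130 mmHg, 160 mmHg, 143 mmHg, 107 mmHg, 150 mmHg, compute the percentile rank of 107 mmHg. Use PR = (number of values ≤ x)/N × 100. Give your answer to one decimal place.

22.2

N = 9.
Strictly below 107: 0. Equal to 107: 2.
PR = 2/9 × 100 = 22.2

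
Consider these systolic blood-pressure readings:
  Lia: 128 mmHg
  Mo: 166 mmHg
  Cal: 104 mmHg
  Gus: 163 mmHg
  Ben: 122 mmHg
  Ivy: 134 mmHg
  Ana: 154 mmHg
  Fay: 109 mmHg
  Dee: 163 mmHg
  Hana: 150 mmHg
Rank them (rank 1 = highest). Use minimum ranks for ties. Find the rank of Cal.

Sorted (descending): 166, 163, 163, 154, 150, 134, 128, 122, 109, 104
The 2 values of 163 occupy positions 2–3 → each gets rank 2.
Cal has value 104 mmHg → rank 10.

10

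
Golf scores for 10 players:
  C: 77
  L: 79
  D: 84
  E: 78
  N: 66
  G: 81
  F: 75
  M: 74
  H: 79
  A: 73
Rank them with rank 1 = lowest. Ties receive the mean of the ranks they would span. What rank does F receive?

4

Sorted (ascending): 66, 73, 74, 75, 77, 78, 79, 79, 81, 84
The 2 values of 79 occupy positions 7–8 → average rank (7+8)/2 = 7.5.
F has value 75 → rank 4.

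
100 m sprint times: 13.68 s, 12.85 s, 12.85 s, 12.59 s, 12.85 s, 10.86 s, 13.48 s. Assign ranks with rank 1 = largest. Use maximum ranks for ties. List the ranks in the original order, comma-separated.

Sorted (descending): 13.68, 13.48, 12.85, 12.85, 12.85, 12.59, 10.86
The 3 values of 12.85 occupy positions 3–5 → each gets rank 5.

1, 5, 5, 6, 5, 7, 2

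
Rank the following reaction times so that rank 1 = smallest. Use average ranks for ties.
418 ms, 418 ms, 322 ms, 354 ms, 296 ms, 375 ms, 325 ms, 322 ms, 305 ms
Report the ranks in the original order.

Sorted (ascending): 296, 305, 322, 322, 325, 354, 375, 418, 418
The 2 values of 322 occupy positions 3–4 → average rank (3+4)/2 = 3.5.
The 2 values of 418 occupy positions 8–9 → average rank (8+9)/2 = 8.5.

8.5, 8.5, 3.5, 6, 1, 7, 5, 3.5, 2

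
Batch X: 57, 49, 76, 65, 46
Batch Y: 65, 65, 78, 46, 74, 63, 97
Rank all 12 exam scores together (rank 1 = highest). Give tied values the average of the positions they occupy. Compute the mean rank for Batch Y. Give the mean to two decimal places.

5.50

Sorted (descending): 97, 78, 76, 74, 65, 65, 65, 63, 57, 49, 46, 46
The 3 values of 65 occupy positions 5–7 → average rank 6.
The 2 values of 46 occupy positions 11–12 → average rank (11+12)/2 = 11.5.
Batch Y values → pooled ranks: 65→6, 65→6, 78→2, 46→11.5, 74→4, 63→8, 97→1
Mean rank = (6 + 6 + 2 + 11.5 + 4 + 8 + 1) / 7 = 5.50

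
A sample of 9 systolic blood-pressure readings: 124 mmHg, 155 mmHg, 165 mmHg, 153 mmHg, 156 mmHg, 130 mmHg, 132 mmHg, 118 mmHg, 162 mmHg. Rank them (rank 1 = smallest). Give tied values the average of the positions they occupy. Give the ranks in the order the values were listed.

Sorted (ascending): 118, 124, 130, 132, 153, 155, 156, 162, 165
No ties — each value takes its position as its rank.

2, 6, 9, 5, 7, 3, 4, 1, 8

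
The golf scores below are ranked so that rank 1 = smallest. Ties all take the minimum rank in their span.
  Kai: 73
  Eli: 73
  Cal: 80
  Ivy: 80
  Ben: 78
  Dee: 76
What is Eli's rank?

Sorted (ascending): 73, 73, 76, 78, 80, 80
The 2 values of 73 occupy positions 1–2 → each gets rank 1.
The 2 values of 80 occupy positions 5–6 → each gets rank 5.
Eli has value 73 → rank 1.

1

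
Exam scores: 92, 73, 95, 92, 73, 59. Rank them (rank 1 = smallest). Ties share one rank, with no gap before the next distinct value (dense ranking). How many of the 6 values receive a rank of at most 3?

Sorted (ascending): 59, 73, 73, 92, 92, 95
The 2 values of 73 share dense rank 2.
The 2 values of 92 share dense rank 3.
Remaining distinct values take the next consecutive integers.
Ranks ≤ 3: {1, 2, 2, 3, 3} → 5 values.

5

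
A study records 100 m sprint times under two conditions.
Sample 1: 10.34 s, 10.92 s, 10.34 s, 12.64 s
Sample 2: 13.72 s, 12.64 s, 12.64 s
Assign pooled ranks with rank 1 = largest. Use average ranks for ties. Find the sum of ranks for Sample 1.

21

Sorted (descending): 13.72, 12.64, 12.64, 12.64, 10.92, 10.34, 10.34
The 3 values of 12.64 occupy positions 2–4 → average rank 3.
The 2 values of 10.34 occupy positions 6–7 → average rank (6+7)/2 = 6.5.
Sample 1 values → pooled ranks: 10.34→6.5, 10.92→5, 10.34→6.5, 12.64→3
Rank sum = 6.5 + 5 + 6.5 + 3 = 21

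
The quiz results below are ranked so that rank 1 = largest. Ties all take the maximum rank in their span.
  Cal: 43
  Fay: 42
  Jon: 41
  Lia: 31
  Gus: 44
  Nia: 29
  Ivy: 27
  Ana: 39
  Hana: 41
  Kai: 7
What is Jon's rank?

5

Sorted (descending): 44, 43, 42, 41, 41, 39, 31, 29, 27, 7
The 2 values of 41 occupy positions 4–5 → each gets rank 5.
Jon has value 41 → rank 5.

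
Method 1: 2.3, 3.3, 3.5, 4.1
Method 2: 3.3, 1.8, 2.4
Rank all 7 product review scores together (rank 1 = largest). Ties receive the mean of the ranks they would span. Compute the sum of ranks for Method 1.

Sorted (descending): 4.1, 3.5, 3.3, 3.3, 2.4, 2.3, 1.8
The 2 values of 3.3 occupy positions 3–4 → average rank (3+4)/2 = 3.5.
Method 1 values → pooled ranks: 2.3→6, 3.3→3.5, 3.5→2, 4.1→1
Rank sum = 6 + 3.5 + 2 + 1 = 12.5

12.5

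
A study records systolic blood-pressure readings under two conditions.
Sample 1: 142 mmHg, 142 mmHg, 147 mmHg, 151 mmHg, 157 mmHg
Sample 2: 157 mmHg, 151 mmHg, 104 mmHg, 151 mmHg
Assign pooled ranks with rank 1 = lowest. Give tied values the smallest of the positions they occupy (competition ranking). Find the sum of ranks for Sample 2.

Sorted (ascending): 104, 142, 142, 147, 151, 151, 151, 157, 157
The 2 values of 142 occupy positions 2–3 → each gets rank 2.
The 3 values of 151 occupy positions 5–7 → each gets rank 5.
The 2 values of 157 occupy positions 8–9 → each gets rank 8.
Sample 2 values → pooled ranks: 157→8, 151→5, 104→1, 151→5
Rank sum = 8 + 5 + 1 + 5 = 19

19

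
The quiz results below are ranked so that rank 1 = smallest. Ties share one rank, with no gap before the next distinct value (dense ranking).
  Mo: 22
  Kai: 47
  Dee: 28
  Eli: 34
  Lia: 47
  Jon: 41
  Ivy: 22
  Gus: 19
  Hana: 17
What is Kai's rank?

7

Sorted (ascending): 17, 19, 22, 22, 28, 34, 41, 47, 47
The 2 values of 22 share dense rank 3.
The 2 values of 47 share dense rank 7.
Remaining distinct values take the next consecutive integers.
Kai has value 47 → rank 7.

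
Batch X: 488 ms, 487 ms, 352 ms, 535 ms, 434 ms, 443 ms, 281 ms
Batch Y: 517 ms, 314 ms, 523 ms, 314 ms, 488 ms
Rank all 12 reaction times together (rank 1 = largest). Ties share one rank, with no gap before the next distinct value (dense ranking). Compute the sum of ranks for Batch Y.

27

Sorted (descending): 535, 523, 517, 488, 488, 487, 443, 434, 352, 314, 314, 281
The 2 values of 488 share dense rank 4.
The 2 values of 314 share dense rank 9.
Remaining distinct values take the next consecutive integers.
Batch Y values → pooled ranks: 517→3, 314→9, 523→2, 314→9, 488→4
Rank sum = 3 + 9 + 2 + 9 + 4 = 27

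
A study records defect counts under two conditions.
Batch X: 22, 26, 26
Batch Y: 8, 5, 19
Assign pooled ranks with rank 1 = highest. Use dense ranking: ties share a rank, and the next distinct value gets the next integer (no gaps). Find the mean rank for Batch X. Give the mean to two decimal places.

Sorted (descending): 26, 26, 22, 19, 8, 5
The 2 values of 26 share dense rank 1.
Remaining distinct values take the next consecutive integers.
Batch X values → pooled ranks: 22→2, 26→1, 26→1
Mean rank = (2 + 1 + 1) / 3 = 1.33

1.33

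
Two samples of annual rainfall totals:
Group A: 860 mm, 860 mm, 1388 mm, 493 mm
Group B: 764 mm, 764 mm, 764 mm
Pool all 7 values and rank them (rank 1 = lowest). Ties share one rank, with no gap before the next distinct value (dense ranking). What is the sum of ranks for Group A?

11

Sorted (ascending): 493, 764, 764, 764, 860, 860, 1388
The 3 values of 764 share dense rank 2.
The 2 values of 860 share dense rank 3.
Remaining distinct values take the next consecutive integers.
Group A values → pooled ranks: 860→3, 860→3, 1388→4, 493→1
Rank sum = 3 + 3 + 4 + 1 = 11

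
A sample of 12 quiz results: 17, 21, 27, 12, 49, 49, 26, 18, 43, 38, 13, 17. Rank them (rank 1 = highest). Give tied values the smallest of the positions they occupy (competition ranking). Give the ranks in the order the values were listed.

9, 7, 5, 12, 1, 1, 6, 8, 3, 4, 11, 9

Sorted (descending): 49, 49, 43, 38, 27, 26, 21, 18, 17, 17, 13, 12
The 2 values of 49 occupy positions 1–2 → each gets rank 1.
The 2 values of 17 occupy positions 9–10 → each gets rank 9.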